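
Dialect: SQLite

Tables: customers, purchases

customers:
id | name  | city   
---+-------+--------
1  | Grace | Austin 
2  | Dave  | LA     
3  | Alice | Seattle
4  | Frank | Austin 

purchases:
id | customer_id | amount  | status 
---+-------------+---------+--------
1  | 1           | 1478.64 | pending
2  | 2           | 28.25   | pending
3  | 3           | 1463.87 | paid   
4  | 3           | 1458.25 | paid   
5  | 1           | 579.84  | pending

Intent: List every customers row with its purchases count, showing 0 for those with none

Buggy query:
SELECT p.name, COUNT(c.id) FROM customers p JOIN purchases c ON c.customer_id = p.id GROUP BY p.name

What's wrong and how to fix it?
Bug: An inner join excludes parents with zero children

Fix: Switch to LEFT JOIN to retain unmatched parent rows

Corrected query:
SELECT p.name, COUNT(c.id) FROM customers p LEFT JOIN purchases c ON c.customer_id = p.id GROUP BY p.name

Result:
name  | COUNT(c.id)
------+------------
Alice | 2          
Dave  | 1          
Frank | 0          
Grace | 2          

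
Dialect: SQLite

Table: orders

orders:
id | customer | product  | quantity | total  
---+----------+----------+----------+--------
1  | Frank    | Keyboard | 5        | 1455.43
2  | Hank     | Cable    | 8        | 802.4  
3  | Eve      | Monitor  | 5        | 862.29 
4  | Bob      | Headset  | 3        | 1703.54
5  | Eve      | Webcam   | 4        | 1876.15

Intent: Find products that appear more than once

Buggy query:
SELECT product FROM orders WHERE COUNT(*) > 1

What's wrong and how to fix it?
Bug: WHERE can't reference COUNT(*); aggregates are computed after WHERE

Fix: Group first, then use HAVING for the count condition

Corrected query:
SELECT product FROM orders GROUP BY product HAVING COUNT(*) > 1

Result:
(no rows)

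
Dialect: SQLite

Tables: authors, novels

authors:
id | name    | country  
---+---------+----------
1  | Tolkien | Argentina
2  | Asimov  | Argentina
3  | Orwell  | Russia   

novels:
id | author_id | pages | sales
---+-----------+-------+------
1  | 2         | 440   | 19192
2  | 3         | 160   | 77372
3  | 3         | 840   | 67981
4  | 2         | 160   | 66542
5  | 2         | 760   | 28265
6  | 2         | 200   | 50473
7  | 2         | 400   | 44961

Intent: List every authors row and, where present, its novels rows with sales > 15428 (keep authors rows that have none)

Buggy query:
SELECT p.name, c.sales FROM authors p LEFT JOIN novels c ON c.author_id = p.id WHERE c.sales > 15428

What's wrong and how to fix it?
Bug: A WHERE condition on the right-hand table after LEFT JOIN drops unmatched parents

Fix: Move the right-table condition into the ON clause so unmatched parents are kept

Corrected query:
SELECT p.name, c.sales FROM authors p LEFT JOIN novels c ON c.author_id = p.id AND c.sales > 15428

Result:
name    | sales
--------+------
Tolkien | NULL 
Asimov  | 19192
Asimov  | 28265
Asimov  | 44961
Asimov  | 50473
Asimov  | 66542
Orwell  | 67981
Orwell  | 77372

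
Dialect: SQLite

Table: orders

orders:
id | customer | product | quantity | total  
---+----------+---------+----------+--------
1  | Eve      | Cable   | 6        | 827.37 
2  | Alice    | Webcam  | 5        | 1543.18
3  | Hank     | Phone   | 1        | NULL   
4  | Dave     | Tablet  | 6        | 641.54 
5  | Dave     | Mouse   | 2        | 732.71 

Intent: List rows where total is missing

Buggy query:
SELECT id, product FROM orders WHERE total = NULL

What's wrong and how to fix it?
Bug: Comparing to NULL with '=' never matches; NULL = NULL is unknown, not true

Fix: Replace '= NULL' with 'IS NULL'

Corrected query:
SELECT id, product FROM orders WHERE total IS NULL

Result:
id | product
---+--------
3  | Phone  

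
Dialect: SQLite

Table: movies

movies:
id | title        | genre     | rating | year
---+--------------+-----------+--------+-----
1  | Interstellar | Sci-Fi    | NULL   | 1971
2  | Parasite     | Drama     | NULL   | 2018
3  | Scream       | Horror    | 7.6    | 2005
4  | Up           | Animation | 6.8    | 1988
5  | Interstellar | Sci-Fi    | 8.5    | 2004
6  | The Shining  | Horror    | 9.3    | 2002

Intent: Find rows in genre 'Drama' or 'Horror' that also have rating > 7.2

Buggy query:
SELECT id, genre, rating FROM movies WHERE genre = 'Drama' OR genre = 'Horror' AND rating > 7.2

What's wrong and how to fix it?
Bug: Without parentheses, AND is evaluated before OR, so the rating filter only applies to the 'Horror' branch

Fix: Add parentheses around the OR so the AND applies to both alternatives

Corrected query:
SELECT id, genre, rating FROM movies WHERE (genre = 'Drama' OR genre = 'Horror') AND rating > 7.2

Result:
id | genre  | rating
---+--------+-------
3  | Horror | 7.6   
6  | Horror | 9.3   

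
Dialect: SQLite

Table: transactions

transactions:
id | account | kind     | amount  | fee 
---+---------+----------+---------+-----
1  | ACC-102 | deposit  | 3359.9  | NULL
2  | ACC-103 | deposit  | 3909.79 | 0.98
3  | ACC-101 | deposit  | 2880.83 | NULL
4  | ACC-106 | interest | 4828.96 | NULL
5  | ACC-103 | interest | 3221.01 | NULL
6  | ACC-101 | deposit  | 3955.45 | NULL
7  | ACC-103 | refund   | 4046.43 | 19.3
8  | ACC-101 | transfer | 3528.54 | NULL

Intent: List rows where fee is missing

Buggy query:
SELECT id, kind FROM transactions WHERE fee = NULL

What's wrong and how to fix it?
Bug: Comparing to NULL with '=' never matches; NULL = NULL is unknown, not true

Fix: Use IS NULL to test for NULL

Corrected query:
SELECT id, kind FROM transactions WHERE fee IS NULL

Result:
id | kind    
---+---------
1  | deposit 
3  | deposit 
4  | interest
5  | interest
6  | deposit 
8  | transfer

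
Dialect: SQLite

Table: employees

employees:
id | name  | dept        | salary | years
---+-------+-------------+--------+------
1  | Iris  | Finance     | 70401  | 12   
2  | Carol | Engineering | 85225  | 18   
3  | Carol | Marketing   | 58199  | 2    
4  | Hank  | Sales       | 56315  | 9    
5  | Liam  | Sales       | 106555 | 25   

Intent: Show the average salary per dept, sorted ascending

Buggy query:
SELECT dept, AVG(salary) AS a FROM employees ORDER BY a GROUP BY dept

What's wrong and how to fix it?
Bug: GROUP BY must precede ORDER BY

Fix: Move ORDER BY to the end, after GROUP BY

Corrected query:
SELECT dept, AVG(salary) AS a FROM employees GROUP BY dept ORDER BY a

Result:
dept        | a    
------------+------
Marketing   | 58199
Finance     | 70401
Sales       | 81435
Engineering | 85225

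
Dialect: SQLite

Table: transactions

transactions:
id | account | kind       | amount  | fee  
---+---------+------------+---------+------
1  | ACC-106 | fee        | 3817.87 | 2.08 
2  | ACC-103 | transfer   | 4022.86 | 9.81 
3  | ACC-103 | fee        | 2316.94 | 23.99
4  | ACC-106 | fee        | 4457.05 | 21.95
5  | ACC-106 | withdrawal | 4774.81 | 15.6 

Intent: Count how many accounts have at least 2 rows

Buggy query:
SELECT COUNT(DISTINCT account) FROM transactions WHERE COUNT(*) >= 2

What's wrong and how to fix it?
Bug: WHERE filters individual rows, not groups, so a group-level COUNT is invalid there

Fix: Group first with HAVING COUNT(*) >= 2, then COUNT the resulting groups

Corrected query:
SELECT COUNT(*) FROM (SELECT account FROM transactions GROUP BY account HAVING COUNT(*) >= 2)

Result:
COUNT(*)
--------
2       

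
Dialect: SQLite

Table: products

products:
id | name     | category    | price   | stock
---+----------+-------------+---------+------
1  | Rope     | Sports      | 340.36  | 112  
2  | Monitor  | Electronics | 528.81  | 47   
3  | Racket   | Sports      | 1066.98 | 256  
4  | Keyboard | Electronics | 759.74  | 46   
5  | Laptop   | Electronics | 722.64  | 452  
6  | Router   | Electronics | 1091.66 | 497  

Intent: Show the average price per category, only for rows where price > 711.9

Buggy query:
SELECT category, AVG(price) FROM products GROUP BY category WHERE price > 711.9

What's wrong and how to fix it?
Bug: Row-level WHERE must come before GROUP BY in the clause order

Fix: Move the WHERE clause before GROUP BY

Corrected query:
SELECT category, AVG(price) FROM products WHERE price > 711.9 GROUP BY category

Result:
category    | AVG(price)
------------+-----------
Electronics | 858.013333
Sports      | 1066.98   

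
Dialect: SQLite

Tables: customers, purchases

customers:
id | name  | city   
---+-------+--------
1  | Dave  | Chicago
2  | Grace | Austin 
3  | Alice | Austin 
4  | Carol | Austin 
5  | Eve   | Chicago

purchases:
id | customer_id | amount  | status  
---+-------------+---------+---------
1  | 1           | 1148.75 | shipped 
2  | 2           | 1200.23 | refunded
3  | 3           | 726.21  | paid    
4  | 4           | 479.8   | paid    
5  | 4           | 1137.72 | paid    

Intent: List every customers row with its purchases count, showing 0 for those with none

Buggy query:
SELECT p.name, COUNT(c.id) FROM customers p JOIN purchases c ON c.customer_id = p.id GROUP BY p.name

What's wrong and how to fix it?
Bug: INNER JOIN drops customers rows that have no matching purchases rows

Fix: Use LEFT JOIN so parents without children still appear (COUNT(c.id) gives 0)

Corrected query:
SELECT p.name, COUNT(c.id) FROM customers p LEFT JOIN purchases c ON c.customer_id = p.id GROUP BY p.name

Result:
name  | COUNT(c.id)
------+------------
Alice | 1          
Carol | 2          
Dave  | 1          
Eve   | 0          
Grace | 1          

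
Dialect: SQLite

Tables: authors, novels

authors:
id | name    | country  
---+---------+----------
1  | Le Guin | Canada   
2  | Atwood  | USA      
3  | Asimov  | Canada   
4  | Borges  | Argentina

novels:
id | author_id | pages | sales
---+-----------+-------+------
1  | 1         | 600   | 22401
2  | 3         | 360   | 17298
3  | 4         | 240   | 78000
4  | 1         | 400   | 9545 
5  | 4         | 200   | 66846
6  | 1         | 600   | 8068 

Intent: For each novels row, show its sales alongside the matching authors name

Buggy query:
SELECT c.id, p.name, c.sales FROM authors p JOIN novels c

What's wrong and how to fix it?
Bug: Missing join condition: each novels row is matched to all authors rows instead of just its own

Fix: Add ON c.author_id = p.id to the JOIN

Corrected query:
SELECT c.id, p.name, c.sales FROM authors p JOIN novels c ON c.author_id = p.id

Result:
id | name    | sales
---+---------+------
1  | Le Guin | 22401
2  | Asimov  | 17298
3  | Borges  | 78000
4  | Le Guin | 9545 
5  | Borges  | 66846
6  | Le Guin | 8068 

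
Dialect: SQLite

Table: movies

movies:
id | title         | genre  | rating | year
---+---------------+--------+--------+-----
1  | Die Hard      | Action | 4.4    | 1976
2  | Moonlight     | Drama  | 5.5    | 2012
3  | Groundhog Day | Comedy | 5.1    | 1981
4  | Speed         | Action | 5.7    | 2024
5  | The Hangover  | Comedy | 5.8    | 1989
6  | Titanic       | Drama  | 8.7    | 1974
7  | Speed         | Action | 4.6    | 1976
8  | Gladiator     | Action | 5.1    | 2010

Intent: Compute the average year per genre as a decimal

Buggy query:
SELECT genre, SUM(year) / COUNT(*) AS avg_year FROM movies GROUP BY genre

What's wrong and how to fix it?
Bug: Both operands are integers, so '/' performs integer division and truncates

Fix: Cast one side to REAL so the division keeps the fractional part

Corrected query:
SELECT genre, SUM(year) * 1.0 / COUNT(*) AS avg_year FROM movies GROUP BY genre

Result:
genre  | avg_year
-------+---------
Action | 1996.5  
Comedy | 1985    
Drama  | 1993    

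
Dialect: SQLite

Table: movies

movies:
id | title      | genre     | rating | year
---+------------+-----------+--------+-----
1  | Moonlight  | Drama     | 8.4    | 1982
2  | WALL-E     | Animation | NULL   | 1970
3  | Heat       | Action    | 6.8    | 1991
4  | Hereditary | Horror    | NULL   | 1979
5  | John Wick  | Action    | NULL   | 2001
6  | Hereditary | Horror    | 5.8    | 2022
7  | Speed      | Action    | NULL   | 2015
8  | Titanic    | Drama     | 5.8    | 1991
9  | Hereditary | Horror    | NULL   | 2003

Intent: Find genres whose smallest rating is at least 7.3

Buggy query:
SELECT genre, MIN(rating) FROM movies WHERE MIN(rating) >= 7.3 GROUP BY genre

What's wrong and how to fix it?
Bug: Aggregates like MIN are computed per group after WHERE runs

Fix: Replace WHERE with HAVING after the GROUP BY

Corrected query:
SELECT genre, MIN(rating) FROM movies GROUP BY genre HAVING MIN(rating) >= 7.3

Result:
(no rows)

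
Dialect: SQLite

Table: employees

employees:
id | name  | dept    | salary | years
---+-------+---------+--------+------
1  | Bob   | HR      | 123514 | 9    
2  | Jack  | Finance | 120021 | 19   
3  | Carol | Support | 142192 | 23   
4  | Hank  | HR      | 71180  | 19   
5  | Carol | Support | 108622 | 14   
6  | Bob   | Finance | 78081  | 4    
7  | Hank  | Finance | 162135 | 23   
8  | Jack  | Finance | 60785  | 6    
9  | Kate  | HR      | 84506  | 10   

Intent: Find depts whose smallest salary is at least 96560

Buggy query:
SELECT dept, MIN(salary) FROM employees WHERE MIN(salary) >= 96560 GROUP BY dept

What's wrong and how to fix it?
Bug: MIN() in WHERE is a misuse of aggregate

Fix: Use HAVING for the per-group MIN condition

Corrected query:
SELECT dept, MIN(salary) FROM employees GROUP BY dept HAVING MIN(salary) >= 96560

Result:
dept    | MIN(salary)
--------+------------
Support | 108622     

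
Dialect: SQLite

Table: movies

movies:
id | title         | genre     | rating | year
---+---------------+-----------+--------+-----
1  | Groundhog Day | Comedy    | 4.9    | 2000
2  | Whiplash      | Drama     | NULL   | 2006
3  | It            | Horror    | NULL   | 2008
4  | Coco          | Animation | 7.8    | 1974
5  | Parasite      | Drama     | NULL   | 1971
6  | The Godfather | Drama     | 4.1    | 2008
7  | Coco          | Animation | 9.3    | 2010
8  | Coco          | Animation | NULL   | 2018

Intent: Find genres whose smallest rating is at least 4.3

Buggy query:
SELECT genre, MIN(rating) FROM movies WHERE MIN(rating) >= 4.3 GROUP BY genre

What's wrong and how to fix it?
Bug: MIN() in WHERE is a misuse of aggregate

Fix: Replace WHERE with HAVING after the GROUP BY

Corrected query:
SELECT genre, MIN(rating) FROM movies GROUP BY genre HAVING MIN(rating) >= 4.3

Result:
genre     | MIN(rating)
----------+------------
Animation | 7.8        
Comedy    | 4.9        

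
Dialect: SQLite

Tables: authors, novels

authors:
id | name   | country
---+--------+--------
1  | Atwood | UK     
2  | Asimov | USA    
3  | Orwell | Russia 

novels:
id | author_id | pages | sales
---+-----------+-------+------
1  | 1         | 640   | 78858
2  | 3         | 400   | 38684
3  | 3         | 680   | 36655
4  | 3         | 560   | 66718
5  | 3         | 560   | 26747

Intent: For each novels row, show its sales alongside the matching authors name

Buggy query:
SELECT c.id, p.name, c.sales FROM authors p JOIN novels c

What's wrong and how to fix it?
Bug: JOIN with no ON clause produces a cartesian product; every novels row pairs with every authors row

Fix: Add ON c.author_id = p.id to the JOIN

Corrected query:
SELECT c.id, p.name, c.sales FROM authors p JOIN novels c ON c.author_id = p.id

Result:
id | name   | sales
---+--------+------
1  | Atwood | 78858
2  | Orwell | 38684
3  | Orwell | 36655
4  | Orwell | 66718
5  | Orwell | 26747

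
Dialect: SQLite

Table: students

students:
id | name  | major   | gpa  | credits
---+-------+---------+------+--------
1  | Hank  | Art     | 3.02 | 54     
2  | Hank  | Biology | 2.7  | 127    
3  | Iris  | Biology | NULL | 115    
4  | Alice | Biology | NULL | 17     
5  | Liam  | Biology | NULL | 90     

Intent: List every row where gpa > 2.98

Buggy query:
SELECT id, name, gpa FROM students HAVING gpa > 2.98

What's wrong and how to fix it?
Bug: This is a non-aggregate query (no GROUP BY, no aggregates), so in SQLite the HAVING clause is invalid here; a row-level condition belongs in WHERE

Fix: Use WHERE for row-level filtering

Corrected query:
SELECT id, name, gpa FROM students WHERE gpa > 2.98

Result:
id | name | gpa 
---+------+-----
1  | Hank | 3.02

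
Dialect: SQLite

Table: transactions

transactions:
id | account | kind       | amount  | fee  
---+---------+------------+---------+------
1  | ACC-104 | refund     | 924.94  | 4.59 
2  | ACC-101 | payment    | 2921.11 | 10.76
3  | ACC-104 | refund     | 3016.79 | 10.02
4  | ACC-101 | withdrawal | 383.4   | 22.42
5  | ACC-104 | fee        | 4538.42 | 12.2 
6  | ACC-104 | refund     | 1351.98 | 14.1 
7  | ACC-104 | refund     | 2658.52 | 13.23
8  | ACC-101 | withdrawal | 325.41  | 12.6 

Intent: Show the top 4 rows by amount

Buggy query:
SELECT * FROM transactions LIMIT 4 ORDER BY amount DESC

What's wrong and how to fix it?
Bug: ORDER BY cannot follow LIMIT; LIMIT is the final clause

Fix: Sort with ORDER BY, then apply LIMIT

Corrected query:
SELECT * FROM transactions ORDER BY amount DESC LIMIT 4

Result:
id | account | kind    | amount  | fee  
---+---------+---------+---------+------
5  | ACC-104 | fee     | 4538.42 | 12.2 
3  | ACC-104 | refund  | 3016.79 | 10.02
2  | ACC-101 | payment | 2921.11 | 10.76
7  | ACC-104 | refund  | 2658.52 | 13.23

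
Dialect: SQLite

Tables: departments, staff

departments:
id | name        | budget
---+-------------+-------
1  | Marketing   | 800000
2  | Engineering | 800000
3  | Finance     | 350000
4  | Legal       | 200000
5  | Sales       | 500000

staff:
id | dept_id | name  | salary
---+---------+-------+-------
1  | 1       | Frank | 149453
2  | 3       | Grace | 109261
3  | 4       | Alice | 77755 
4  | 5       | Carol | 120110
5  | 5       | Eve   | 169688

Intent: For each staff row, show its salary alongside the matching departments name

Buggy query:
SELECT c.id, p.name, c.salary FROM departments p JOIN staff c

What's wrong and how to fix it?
Bug: JOIN with no ON clause produces a cartesian product; every staff row pairs with every departments row

Fix: Add ON c.dept_id = p.id to the JOIN

Corrected query:
SELECT c.id, p.name, c.salary FROM departments p JOIN staff c ON c.dept_id = p.id

Result:
id | name      | salary
---+-----------+-------
1  | Marketing | 149453
2  | Finance   | 109261
3  | Legal     | 77755 
4  | Sales     | 120110
5  | Sales     | 169688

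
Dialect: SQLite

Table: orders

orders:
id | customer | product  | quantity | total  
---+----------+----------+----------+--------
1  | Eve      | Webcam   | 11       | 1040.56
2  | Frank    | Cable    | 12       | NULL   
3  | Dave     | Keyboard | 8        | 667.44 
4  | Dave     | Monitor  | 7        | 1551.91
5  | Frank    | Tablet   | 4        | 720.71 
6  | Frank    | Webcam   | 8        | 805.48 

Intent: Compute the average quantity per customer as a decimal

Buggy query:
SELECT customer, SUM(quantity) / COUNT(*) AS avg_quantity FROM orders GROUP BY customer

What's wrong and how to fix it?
Bug: Both operands are integers, so '/' performs integer division and truncates

Fix: Cast one side to REAL so the division keeps the fractional part

Corrected query:
SELECT customer, SUM(quantity) * 1.0 / COUNT(*) AS avg_quantity FROM orders GROUP BY customer

Result:
customer | avg_quantity
---------+-------------
Dave     | 7.5         
Eve      | 11          
Frank    | 8           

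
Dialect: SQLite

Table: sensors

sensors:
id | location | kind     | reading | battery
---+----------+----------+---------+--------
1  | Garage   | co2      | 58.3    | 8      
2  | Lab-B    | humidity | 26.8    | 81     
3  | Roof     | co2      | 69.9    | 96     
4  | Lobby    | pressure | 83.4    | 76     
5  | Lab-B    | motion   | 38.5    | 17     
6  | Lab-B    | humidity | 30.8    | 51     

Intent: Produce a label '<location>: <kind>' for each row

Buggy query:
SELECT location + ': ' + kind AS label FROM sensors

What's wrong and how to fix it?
Bug: '+' is numeric addition; on text columns SQLite converts them to 0 instead of concatenating

Fix: Use the || operator for string concatenation

Corrected query:
SELECT location || ': ' || kind AS label FROM sensors

Result:
label          
---------------
Garage: co2    
Lab-B: humidity
Roof: co2      
Lobby: pressure
Lab-B: motion  
Lab-B: humidity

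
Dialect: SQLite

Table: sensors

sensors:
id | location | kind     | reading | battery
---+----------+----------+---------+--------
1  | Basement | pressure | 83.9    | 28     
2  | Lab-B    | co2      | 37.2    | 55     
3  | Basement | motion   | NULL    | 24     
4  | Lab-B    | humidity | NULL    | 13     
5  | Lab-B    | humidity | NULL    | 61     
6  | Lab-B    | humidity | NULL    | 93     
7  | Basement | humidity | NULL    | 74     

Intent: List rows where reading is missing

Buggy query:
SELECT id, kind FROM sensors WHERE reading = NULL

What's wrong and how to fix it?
Bug: Comparing to NULL with '=' never matches; NULL = NULL is unknown, not true

Fix: Use IS NULL to test for NULL

Corrected query:
SELECT id, kind FROM sensors WHERE reading IS NULL

Result:
id | kind    
---+---------
3  | motion  
4  | humidity
5  | humidity
6  | humidity
7  | humidity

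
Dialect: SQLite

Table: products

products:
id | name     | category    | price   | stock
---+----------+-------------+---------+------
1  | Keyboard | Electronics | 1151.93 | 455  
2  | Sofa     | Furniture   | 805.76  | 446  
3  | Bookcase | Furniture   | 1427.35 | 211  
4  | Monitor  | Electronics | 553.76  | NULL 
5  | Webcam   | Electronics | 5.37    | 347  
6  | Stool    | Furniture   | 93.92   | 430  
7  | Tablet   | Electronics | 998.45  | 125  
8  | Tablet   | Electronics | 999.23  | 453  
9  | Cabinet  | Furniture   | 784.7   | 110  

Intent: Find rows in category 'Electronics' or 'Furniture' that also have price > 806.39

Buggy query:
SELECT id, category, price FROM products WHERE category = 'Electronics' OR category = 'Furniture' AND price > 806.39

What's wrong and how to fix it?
Bug: Without parentheses, AND is evaluated before OR, so the price filter only applies to the 'Furniture' branch

Fix: Group the OR with parentheses (or use IN), then AND the threshold

Corrected query:
SELECT id, category, price FROM products WHERE (category = 'Electronics' OR category = 'Furniture') AND price > 806.39

Result:
id | category    | price  
---+-------------+--------
1  | Electronics | 1151.93
3  | Furniture   | 1427.35
7  | Electronics | 998.45 
8  | Electronics | 999.23 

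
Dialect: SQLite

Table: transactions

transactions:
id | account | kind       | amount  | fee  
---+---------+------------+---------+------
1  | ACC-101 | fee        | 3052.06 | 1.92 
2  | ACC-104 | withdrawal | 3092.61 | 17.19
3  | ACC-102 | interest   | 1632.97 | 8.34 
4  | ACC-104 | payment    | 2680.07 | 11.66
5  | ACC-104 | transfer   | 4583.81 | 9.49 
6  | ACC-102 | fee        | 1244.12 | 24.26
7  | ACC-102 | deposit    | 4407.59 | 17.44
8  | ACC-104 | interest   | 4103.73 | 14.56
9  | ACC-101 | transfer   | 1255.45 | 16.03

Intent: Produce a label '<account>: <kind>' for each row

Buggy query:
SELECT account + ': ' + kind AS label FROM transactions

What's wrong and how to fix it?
Bug: '+' is numeric addition; on text columns SQLite converts them to 0 instead of concatenating

Fix: Replace + with || to concatenate text

Corrected query:
SELECT account || ': ' || kind AS label FROM transactions

Result:
label              
-------------------
ACC-101: fee       
ACC-104: withdrawal
ACC-102: interest  
ACC-104: payment   
ACC-104: transfer  
ACC-102: fee       
ACC-102: deposit   
ACC-104: interest  
ACC-101: transfer  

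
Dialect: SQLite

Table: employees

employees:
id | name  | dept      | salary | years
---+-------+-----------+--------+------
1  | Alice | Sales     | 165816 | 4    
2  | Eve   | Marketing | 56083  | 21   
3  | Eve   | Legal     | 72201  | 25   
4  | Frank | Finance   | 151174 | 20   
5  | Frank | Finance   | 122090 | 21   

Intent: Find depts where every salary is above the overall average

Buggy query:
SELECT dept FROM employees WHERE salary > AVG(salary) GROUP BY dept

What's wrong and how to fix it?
Bug: WHERE evaluates per row before aggregation, so AVG() is unavailable

Fix: Compute the overall average in a scalar subquery and compare each group's MIN against it in HAVING

Corrected query:
SELECT dept FROM employees GROUP BY dept HAVING MIN(salary) > (SELECT AVG(salary) FROM employees)

Result:
dept   
-------
Finance
Sales  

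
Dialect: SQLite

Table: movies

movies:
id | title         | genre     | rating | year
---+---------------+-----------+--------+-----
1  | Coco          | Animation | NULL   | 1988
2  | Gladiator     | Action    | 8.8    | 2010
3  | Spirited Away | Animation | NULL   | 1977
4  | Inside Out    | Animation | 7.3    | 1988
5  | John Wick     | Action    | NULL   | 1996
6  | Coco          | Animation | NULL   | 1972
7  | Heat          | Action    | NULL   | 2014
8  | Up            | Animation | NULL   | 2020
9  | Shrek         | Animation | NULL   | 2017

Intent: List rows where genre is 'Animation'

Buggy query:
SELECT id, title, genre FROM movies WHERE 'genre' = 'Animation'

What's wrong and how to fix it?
Bug: 'genre' in single quotes is a string literal, not the column; the comparison is literal-vs-literal and never true

Fix: Remove the quotes around the column name (or use double quotes for an identifier)

Corrected query:
SELECT id, title, genre FROM movies WHERE genre = 'Animation'

Result:
id | title         | genre    
---+---------------+----------
1  | Coco          | Animation
3  | Spirited Away | Animation
4  | Inside Out    | Animation
6  | Coco          | Animation
8  | Up            | Animation
9  | Shrek         | Animation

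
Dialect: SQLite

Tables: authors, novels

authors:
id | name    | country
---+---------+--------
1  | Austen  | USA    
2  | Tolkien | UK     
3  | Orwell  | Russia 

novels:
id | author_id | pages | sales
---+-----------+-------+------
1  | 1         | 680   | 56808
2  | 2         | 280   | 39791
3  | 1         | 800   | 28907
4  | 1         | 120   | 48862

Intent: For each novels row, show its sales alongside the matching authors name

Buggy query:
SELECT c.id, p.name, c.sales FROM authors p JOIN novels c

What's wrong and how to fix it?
Bug: Missing join condition: each novels row is matched to all authors rows instead of just its own

Fix: Add ON c.author_id = p.id to the JOIN

Corrected query:
SELECT c.id, p.name, c.sales FROM authors p JOIN novels c ON c.author_id = p.id

Result:
id | name    | sales
---+---------+------
1  | Austen  | 56808
2  | Tolkien | 39791
3  | Austen  | 28907
4  | Austen  | 48862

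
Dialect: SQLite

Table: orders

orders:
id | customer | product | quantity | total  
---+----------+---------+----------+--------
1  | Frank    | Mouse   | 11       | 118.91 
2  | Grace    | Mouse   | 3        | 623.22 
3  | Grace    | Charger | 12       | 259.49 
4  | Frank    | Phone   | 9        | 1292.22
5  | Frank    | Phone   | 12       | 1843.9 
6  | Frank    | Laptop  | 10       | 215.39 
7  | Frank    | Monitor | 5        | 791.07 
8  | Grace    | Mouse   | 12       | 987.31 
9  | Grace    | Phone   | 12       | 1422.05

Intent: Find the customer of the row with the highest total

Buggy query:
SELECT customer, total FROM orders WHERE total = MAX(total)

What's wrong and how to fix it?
Bug: WHERE is evaluated per row; an aggregate over the whole table isn't defined there

Fix: Wrap MAX in a scalar subquery so WHERE compares against a single value

Corrected query:
SELECT customer, total FROM orders WHERE total = (SELECT MAX(total) FROM orders)

Result:
customer | total 
---------+-------
Frank    | 1843.9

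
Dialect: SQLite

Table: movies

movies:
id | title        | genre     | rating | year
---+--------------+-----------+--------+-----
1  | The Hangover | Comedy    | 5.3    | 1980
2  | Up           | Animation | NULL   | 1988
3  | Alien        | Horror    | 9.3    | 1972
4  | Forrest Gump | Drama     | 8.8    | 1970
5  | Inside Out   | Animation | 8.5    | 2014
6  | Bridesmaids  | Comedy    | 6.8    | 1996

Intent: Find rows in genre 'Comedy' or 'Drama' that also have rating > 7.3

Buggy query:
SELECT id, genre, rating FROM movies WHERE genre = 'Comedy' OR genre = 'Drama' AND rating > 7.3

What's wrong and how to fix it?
Bug: Without parentheses, AND is evaluated before OR, so the rating filter only applies to the 'Drama' branch

Fix: Add parentheses around the OR so the AND applies to both alternatives

Corrected query:
SELECT id, genre, rating FROM movies WHERE (genre = 'Comedy' OR genre = 'Drama') AND rating > 7.3

Result:
id | genre | rating
---+-------+-------
4  | Drama | 8.8   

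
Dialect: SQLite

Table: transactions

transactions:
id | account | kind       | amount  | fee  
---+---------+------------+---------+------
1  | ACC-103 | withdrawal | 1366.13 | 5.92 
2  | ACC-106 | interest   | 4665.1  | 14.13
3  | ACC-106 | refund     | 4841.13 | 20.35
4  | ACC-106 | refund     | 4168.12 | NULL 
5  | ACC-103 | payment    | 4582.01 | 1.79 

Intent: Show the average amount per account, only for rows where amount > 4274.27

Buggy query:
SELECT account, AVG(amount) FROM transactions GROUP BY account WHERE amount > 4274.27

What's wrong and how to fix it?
Bug: Row-level WHERE must come before GROUP BY in the clause order

Fix: Move the WHERE clause before GROUP BY

Corrected query:
SELECT account, AVG(amount) FROM transactions WHERE amount > 4274.27 GROUP BY account

Result:
account | AVG(amount)
--------+------------
ACC-103 | 4582.01    
ACC-106 | 4753.115   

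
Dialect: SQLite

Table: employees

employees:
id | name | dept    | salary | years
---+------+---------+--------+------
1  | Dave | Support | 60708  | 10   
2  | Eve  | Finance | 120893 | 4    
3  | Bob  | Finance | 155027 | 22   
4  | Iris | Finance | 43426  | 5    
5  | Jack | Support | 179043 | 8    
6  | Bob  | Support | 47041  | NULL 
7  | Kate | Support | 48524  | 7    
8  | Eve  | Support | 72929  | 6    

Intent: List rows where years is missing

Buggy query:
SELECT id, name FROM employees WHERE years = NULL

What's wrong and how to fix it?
Bug: Comparing to NULL with '=' never matches; NULL = NULL is unknown, not true

Fix: Use IS NULL to test for NULL

Corrected query:
SELECT id, name FROM employees WHERE years IS NULL

Result:
id | name
---+-----
6  | Bob 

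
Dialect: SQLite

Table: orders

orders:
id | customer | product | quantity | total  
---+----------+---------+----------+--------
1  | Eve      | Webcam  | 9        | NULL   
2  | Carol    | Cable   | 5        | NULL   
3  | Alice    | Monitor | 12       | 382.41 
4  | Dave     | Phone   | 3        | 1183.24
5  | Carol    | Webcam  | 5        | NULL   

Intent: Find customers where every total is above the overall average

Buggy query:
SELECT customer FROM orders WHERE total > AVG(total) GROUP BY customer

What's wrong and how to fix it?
Bug: WHERE evaluates per row before aggregation, so AVG() is unavailable

Fix: Use a subquery for AVG and a HAVING MIN(...) filter so the condition holds for every row in the group

Corrected query:
SELECT customer FROM orders GROUP BY customer HAVING MIN(total) > (SELECT AVG(total) FROM orders)

Result:
customer
--------
Dave    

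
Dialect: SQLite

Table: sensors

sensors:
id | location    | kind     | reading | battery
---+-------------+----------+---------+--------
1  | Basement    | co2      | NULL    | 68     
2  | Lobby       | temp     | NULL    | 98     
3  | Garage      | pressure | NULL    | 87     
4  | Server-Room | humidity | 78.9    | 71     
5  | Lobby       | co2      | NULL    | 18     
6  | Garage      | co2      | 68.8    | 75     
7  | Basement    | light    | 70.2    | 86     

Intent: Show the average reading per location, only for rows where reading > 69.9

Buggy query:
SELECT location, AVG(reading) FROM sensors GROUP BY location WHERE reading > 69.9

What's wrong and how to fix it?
Bug: Row-level WHERE must come before GROUP BY in the clause order

Fix: Place WHERE between FROM and GROUP BY

Corrected query:
SELECT location, AVG(reading) FROM sensors WHERE reading > 69.9 GROUP BY location

Result:
location    | AVG(reading)
------------+-------------
Basement    | 70.2        
Server-Room | 78.9        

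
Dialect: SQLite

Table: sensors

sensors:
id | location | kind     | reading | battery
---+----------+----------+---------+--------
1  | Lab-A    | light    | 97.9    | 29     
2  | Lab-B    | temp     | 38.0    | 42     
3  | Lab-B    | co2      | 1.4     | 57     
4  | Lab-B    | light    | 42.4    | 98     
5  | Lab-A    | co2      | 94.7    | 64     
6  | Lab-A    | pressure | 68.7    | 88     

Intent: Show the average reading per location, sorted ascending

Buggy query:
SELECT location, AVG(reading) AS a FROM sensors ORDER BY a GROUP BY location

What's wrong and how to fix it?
Bug: ORDER BY appears before GROUP BY; SQL clause order requires GROUP BY first

Fix: Reorder: SELECT … FROM … GROUP BY … ORDER BY …

Corrected query:
SELECT location, AVG(reading) AS a FROM sensors GROUP BY location ORDER BY a

Result:
location | a        
---------+----------
Lab-B    | 27.266667
Lab-A    | 87.1     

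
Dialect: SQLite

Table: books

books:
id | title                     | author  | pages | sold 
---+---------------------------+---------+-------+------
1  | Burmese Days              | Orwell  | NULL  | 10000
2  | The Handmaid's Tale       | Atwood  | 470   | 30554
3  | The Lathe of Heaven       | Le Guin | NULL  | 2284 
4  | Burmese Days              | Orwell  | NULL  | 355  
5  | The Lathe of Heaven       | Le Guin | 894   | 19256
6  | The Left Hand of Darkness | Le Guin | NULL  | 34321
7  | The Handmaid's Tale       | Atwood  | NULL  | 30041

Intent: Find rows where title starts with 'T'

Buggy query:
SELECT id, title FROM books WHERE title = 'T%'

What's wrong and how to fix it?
Bug: '=' compares the literal string including the % character; pattern matching needs LIKE

Fix: Use LIKE for wildcard pattern matching

Corrected query:
SELECT id, title FROM books WHERE title LIKE 'T%'

Result:
id | title                    
---+--------------------------
2  | The Handmaid's Tale      
3  | The Lathe of Heaven      
5  | The Lathe of Heaven      
6  | The Left Hand of Darkness
7  | The Handmaid's Tale      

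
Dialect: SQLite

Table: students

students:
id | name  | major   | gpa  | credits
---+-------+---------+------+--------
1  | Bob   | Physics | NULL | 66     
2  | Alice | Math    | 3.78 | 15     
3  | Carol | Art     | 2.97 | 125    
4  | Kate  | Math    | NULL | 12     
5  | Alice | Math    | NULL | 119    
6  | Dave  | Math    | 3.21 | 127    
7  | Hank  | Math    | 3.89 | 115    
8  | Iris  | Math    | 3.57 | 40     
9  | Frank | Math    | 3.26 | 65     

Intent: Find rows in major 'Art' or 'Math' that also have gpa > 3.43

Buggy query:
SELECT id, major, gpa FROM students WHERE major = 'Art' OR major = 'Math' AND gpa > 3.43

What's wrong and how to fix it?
Bug: Without parentheses, AND is evaluated before OR, so the gpa filter only applies to the 'Math' branch

Fix: Add parentheses around the OR so the AND applies to both alternatives

Corrected query:
SELECT id, major, gpa FROM students WHERE (major = 'Art' OR major = 'Math') AND gpa > 3.43

Result:
id | major | gpa 
---+-------+-----
2  | Math  | 3.78
7  | Math  | 3.89
8  | Math  | 3.57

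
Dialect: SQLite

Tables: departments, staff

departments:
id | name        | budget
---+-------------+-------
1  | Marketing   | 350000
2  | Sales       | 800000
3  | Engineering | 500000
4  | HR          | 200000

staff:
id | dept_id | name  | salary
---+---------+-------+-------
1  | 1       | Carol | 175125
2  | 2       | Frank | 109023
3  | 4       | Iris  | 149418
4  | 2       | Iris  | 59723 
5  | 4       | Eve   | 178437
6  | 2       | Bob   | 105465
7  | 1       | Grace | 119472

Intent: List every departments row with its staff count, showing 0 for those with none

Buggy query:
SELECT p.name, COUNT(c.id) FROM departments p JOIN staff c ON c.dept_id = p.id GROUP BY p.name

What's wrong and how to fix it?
Bug: INNER JOIN drops departments rows that have no matching staff rows

Fix: Switch to LEFT JOIN to retain unmatched parent rows

Corrected query:
SELECT p.name, COUNT(c.id) FROM departments p LEFT JOIN staff c ON c.dept_id = p.id GROUP BY p.name

Result:
name        | COUNT(c.id)
------------+------------
Engineering | 0          
HR          | 2          
Marketing   | 2          
Sales       | 3          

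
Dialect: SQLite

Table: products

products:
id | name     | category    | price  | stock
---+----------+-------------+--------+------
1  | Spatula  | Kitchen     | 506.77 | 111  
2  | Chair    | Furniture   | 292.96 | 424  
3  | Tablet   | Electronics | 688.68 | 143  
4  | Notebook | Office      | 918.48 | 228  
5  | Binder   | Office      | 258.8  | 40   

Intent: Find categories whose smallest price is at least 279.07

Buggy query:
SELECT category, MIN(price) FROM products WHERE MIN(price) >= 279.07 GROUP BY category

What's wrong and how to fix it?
Bug: MIN() in WHERE is a misuse of aggregate

Fix: Use HAVING for the per-group MIN condition

Corrected query:
SELECT category, MIN(price) FROM products GROUP BY category HAVING MIN(price) >= 279.07

Result:
category    | MIN(price)
------------+-----------
Electronics | 688.68    
Furniture   | 292.96    
Kitchen     | 506.77    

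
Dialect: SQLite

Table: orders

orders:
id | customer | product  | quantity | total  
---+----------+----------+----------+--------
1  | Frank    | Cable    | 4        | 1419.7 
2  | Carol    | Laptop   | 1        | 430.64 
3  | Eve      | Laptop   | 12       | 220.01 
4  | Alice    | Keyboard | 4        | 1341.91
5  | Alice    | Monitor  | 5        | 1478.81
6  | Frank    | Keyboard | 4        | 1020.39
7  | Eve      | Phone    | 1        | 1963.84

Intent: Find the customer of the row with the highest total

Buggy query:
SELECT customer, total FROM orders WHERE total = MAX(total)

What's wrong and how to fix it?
Bug: WHERE is evaluated per row; an aggregate over the whole table isn't defined there

Fix: Use a subquery: WHERE total = (SELECT MAX(total) FROM orders)

Corrected query:
SELECT customer, total FROM orders WHERE total = (SELECT MAX(total) FROM orders)

Result:
customer | total  
---------+--------
Eve      | 1963.84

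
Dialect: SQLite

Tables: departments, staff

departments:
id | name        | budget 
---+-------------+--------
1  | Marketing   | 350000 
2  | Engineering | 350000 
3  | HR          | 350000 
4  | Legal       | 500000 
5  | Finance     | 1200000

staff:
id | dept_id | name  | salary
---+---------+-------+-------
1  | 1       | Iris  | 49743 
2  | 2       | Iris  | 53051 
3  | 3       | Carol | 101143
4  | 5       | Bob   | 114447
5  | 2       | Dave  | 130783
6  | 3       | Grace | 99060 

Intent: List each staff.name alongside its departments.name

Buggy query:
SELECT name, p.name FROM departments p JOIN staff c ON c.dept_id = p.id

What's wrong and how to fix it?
Bug: 'name' exists in both joined tables, so the database can't tell which one is meant

Fix: Qualify the column with its table alias (c.name)

Corrected query:
SELECT c.name, p.name FROM departments p JOIN staff c ON c.dept_id = p.id

Result:
name  | name       
------+------------
Iris  | Marketing  
Iris  | Engineering
Carol | HR         
Bob   | Finance    
Dave  | Engineering
Grace | HR         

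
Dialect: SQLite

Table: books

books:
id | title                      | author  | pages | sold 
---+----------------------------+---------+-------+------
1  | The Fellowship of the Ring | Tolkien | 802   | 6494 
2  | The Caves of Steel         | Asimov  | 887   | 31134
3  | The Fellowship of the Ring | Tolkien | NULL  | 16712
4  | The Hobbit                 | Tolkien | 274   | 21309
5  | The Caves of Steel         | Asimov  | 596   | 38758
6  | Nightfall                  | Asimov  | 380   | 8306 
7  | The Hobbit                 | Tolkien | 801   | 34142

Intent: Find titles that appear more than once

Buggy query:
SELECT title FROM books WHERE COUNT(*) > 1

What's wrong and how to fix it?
Bug: COUNT(*) is an aggregate and cannot be used in WHERE

Fix: GROUP BY title, then filter groups with HAVING COUNT(*) > 1

Corrected query:
SELECT title FROM books GROUP BY title HAVING COUNT(*) > 1

Result:
title                     
--------------------------
The Caves of Steel        
The Fellowship of the Ring
The Hobbit                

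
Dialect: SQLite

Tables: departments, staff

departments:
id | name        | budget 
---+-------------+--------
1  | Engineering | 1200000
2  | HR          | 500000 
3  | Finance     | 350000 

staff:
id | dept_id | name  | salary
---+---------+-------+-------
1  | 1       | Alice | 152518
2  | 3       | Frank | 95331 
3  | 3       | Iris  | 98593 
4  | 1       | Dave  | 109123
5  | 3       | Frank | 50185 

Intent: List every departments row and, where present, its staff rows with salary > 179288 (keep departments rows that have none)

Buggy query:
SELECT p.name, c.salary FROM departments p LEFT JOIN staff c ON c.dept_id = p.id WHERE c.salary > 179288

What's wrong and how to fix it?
Bug: A WHERE condition on the right-hand table after LEFT JOIN drops unmatched parents

Fix: Put 'c.salary > 179288' in the JOIN's ON clause instead of WHERE

Corrected query:
SELECT p.name, c.salary FROM departments p LEFT JOIN staff c ON c.dept_id = p.id AND c.salary > 179288

Result:
name        | salary
------------+-------
Engineering | NULL  
HR          | NULL  
Finance     | NULL  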